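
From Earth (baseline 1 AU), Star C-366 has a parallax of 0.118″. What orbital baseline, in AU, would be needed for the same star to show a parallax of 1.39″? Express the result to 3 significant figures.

Parallax scales linearly with baseline: p ∝ B, so B = p_target / p_Earth × 1 AU.
B = 1.39 / 0.118 = 11.78 AU.

11.8 AU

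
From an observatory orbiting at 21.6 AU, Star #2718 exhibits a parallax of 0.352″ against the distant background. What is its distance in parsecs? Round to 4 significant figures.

61.36 pc

With baseline B (in AU) and parallax p (in arcsec), d = B/p parsecs.
d = 21.6 / 0.352 = 61.364 pc.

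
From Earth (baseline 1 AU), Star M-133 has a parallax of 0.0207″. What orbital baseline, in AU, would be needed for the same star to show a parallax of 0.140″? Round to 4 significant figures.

6.763 AU

Parallax scales linearly with baseline: p ∝ B, so B = p_target / p_Earth × 1 AU.
B = 0.140 / 0.0207 = 6.7633 AU.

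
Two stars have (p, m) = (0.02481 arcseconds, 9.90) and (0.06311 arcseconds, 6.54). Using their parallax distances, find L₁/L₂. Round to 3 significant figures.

d₁ = 1/p₁ = 1/0.02481″ = 40.306 pc; d₂ = 1/p₂ = 1/0.06311″ = 15.845 pc.
M₁ = m₁ − 5 log₁₀ d₁ + 5 = 9.90 − 8.0268 + 5 = 6.8732.
M₂ = 6.54 − 5.9995 + 5 = 5.5405.
L₁/L₂ = 10^(0.4(M₂ − M₁)) = 10^(0.4 × (-1.3327)) = 10^(-0.53308) = 0.29304.

L₁/L₂ = 0.293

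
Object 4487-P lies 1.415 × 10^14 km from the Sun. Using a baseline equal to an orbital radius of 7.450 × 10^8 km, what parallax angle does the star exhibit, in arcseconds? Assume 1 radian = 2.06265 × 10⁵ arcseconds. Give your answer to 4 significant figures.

θ ≈ B/d = (7.450 × 10^8) / (1.415 × 10^14) = 5.2650 × 10^-6 rad.
In arcseconds: 5.2650 × 10^-6 × 206265 = 1.086″.

1.086 arcsec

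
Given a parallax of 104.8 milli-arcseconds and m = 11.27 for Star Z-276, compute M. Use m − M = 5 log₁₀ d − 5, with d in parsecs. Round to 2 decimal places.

M = 11.37

d = 1/p = 1/0.1048″ = 9.542 pc.
m − M = 5 log₁₀(9.542) − 5 = 4.8982 − 5 = -0.1018.
M = m − (m − M) = 11.27 − (-0.1018) = 11.37.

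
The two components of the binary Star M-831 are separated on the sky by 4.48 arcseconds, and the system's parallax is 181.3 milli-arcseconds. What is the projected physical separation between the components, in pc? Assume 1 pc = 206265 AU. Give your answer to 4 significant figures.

0.0001198 pc

d = 1/p = 1/0.1813″ = 5.5157 pc.
At distance d (pc), an angle of θ arcsec spans θ·d AU: s = 4.48 × 5.5157 = 24.71 AU.
= 24.71 / 206265 = 0.00011980 pc.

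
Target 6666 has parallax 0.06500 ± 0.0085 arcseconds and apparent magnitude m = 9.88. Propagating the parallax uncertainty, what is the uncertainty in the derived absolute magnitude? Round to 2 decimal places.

M = m − 5 log₁₀ d + 5 = m + 5 log₁₀ p + 5, so ∂M/∂p = 5/(p ln 10).
σ_M = (5/ln 10) · (σ_p/p) = 2.1715 × 0.0085/0.06500 = 2.1715 × 0.13077 = 0.28397.

σ_M = 0.28 mag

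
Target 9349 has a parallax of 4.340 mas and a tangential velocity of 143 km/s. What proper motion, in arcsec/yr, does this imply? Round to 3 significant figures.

0.131 arcsec/yr

d = 1/p = 1/0.004340″ = 230.41 pc.
μ = v_t / (4.74 d) = 143 / (4.74 × 230.41) = 143 / 1092.1 = 0.13094 ″/yr.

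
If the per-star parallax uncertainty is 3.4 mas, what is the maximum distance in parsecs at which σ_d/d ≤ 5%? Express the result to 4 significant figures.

σ_d/d = σ_p/p, so the condition is σ_p/p ≤ 0.05, i.e. p ≥ σ_p/0.05.
p_min = 3.4/0.05 = 68 mas = 0.068 arcsec.
d_max = 1/p_min = 1/0.068 = 14.706 pc.

14.71 pc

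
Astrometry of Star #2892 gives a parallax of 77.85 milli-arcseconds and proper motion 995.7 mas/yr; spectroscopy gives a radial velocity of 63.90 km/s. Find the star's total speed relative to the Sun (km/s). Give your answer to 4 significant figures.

88.08 km/s

d = 1/p = 1/0.07785″ = 12.845 pc.
μ = 995.7 mas/yr = 0.9957 ″/yr.
v_t = 4.740 μ d = 4.740 × 0.9957 × 12.845 = 60.623 km/s.
v = √(v_r² + v_t²) = √(63.90² + 60.623²) = √7758.36 = 88.082 km/s.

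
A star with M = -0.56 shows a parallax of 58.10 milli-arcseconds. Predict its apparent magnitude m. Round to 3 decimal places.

d = 1/p = 1/0.05810″ = 17.212 pc.
m − M = 5 log₁₀ d − 5 = 5 log₁₀(17.212) − 5 = 6.1792 − 5 = 1.1792.
m = M + (m − M) = -0.56 + 1.1792 = 0.619.

m = 0.619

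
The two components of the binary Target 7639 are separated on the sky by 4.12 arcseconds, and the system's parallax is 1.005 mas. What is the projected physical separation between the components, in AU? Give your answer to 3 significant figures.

4100 AU

d = 1/p = 1/0.001005″ = 995.02 pc.
At distance d (pc), an angle of θ arcsec spans θ·d AU: s = 4.12 × 995.02 = 4099.5 AU.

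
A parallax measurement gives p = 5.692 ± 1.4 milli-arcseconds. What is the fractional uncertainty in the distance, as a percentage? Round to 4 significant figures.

24.60%

For d = 1/p, |σ_d/d| = |σ_p/p|.
σ_p/p = 1.4 / 5.692 = 0.24596 = 24.596%.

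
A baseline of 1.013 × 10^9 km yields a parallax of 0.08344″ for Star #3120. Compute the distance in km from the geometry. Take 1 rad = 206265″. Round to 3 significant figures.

θ = 0.08344″ = 0.08344/206265 = 4.0453 × 10^-7 rad.
d = B/θ = (1.013 × 10^9) / (4.0453 × 10^-7) = 2.5041 × 10^15 km.

2.50 × 10^15 km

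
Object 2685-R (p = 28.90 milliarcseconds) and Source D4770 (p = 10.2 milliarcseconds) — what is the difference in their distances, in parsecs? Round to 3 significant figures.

d_A = 1/0.02890″ = 34.602 pc; d_B = 1/0.01020″ = 98.039 pc.
|d_B − d_A| = |98.039 − 34.602| = 63.437 pc.

63.4 pc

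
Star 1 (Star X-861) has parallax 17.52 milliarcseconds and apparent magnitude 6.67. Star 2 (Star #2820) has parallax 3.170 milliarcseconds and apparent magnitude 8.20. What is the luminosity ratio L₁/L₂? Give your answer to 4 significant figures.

d₁ = 1/p₁ = 1/0.01752″ = 57.078 pc; d₂ = 1/p₂ = 1/0.003170″ = 315.46 pc.
M₁ = m₁ − 5 log₁₀ d₁ + 5 = 6.67 − 8.7823 + 5 = 2.8877.
M₂ = 8.20 − 12.4947 + 5 = 0.7053.
L₁/L₂ = 10^(0.4(M₂ − M₁)) = 10^(0.4 × (-2.1824)) = 10^(-0.87296) = 0.13398.

L₁/L₂ = 0.1340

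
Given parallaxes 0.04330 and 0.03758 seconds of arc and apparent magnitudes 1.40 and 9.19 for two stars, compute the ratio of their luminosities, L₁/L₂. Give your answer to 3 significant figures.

d₁ = 1/p₁ = 1/0.04330″ = 23.095 pc; d₂ = 1/p₂ = 1/0.03758″ = 26.61 pc.
M₁ = m₁ − 5 log₁₀ d₁ + 5 = 1.40 − 6.8176 + 5 = -0.4176.
M₂ = 9.19 − 7.1252 + 5 = 7.0648.
L₁/L₂ = 10^(0.4(M₂ − M₁)) = 10^(0.4 × 7.4824) = 10^2.99296 = 983.92.

L₁/L₂ = 984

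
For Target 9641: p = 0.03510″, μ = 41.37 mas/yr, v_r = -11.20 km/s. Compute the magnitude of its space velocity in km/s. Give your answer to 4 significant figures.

12.52 km/s

d = 1/p = 1/0.03510″ = 28.49 pc.
μ = 41.37 mas/yr = 0.04137 ″/yr.
v_t = 4.740 μ d = 4.740 × 0.04137 × 28.49 = 5.5867 km/s.
v = √(v_r² + v_t²) = √((-11.20)² + 5.5867²) = √156.651 = 12.516 km/s.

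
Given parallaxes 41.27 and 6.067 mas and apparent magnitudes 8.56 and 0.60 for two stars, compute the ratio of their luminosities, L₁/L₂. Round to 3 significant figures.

L₁/L₂ = 1.41 × 10^-5

d₁ = 1/p₁ = 1/0.04127″ = 24.231 pc; d₂ = 1/p₂ = 1/0.006067″ = 164.83 pc.
M₁ = m₁ − 5 log₁₀ d₁ + 5 = 8.56 − 6.9219 + 5 = 6.6381.
M₂ = 0.60 − 11.0852 + 5 = -5.4852.
L₁/L₂ = 10^(0.4(M₂ − M₁)) = 10^(0.4 × (-12.1233)) = 10^(-4.84932) = 0.000014148.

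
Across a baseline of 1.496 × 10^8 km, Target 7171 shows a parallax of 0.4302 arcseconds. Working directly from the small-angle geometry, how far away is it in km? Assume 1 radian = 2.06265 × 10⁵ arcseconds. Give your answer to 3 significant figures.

θ = 0.4302″ = 0.4302/206265 = 2.0857 × 10^-6 rad.
d = B/θ = (1.496 × 10^8) / (2.0857 × 10^-6) = 7.1727 × 10^13 km.

7.17 × 10^13 km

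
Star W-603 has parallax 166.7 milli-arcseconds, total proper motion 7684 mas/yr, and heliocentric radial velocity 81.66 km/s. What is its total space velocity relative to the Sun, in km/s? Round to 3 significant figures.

d = 1/p = 1/0.1667″ = 5.9988 pc.
μ = 7684 mas/yr = 7.684 ″/yr.
v_t = 4.740 μ d = 4.740 × 7.684 × 5.9988 = 218.49 km/s.
v = √(v_r² + v_t²) = √(81.66² + 218.49²) = √54406.2 = 233.25 km/s.

233 km/s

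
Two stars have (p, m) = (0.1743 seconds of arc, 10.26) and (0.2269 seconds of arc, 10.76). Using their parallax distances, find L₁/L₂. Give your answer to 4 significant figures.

d₁ = 1/p₁ = 1/0.1743″ = 5.7372 pc; d₂ = 1/p₂ = 1/0.2269″ = 4.4072 pc.
M₁ = m₁ − 5 log₁₀ d₁ + 5 = 10.26 − 3.7935 + 5 = 11.4665.
M₂ = 10.76 − 3.2208 + 5 = 12.5392.
L₁/L₂ = 10^(0.4(M₂ − M₁)) = 10^(0.4 × 1.0727) = 10^0.42908 = 2.6858.

L₁/L₂ = 2.686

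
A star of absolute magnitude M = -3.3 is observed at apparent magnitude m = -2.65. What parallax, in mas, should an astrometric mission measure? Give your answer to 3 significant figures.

m − M = -2.65 − (-3.3) = 0.65.
d = 10^((m−M)/5 + 1) = 10^1.130 = 13.49 pc.
p = 1/d = 1/13.49 = 0.074129 arcsec = 74.129 mas.

74.1 mas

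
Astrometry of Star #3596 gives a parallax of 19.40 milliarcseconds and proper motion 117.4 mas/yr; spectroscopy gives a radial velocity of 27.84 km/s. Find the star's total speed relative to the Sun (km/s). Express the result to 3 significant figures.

d = 1/p = 1/0.01940″ = 51.546 pc.
μ = 117.4 mas/yr = 0.1174 ″/yr.
v_t = 4.740 μ d = 4.740 × 0.1174 × 51.546 = 28.684 km/s.
v = √(v_r² + v_t²) = √(27.84² + 28.684²) = √1597.84 = 39.973 km/s.

40.0 km/s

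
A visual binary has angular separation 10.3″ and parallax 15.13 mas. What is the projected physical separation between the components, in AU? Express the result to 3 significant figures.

681 AU

d = 1/p = 1/0.01513″ = 66.094 pc.
At distance d (pc), an angle of θ arcsec spans θ·d AU: s = 10.3 × 66.094 = 680.77 AU.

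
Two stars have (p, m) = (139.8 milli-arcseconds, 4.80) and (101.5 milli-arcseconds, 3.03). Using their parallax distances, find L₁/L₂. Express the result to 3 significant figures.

L₁/L₂ = 0.103

d₁ = 1/p₁ = 1/0.1398″ = 7.1531 pc; d₂ = 1/p₂ = 1/0.1015″ = 9.8522 pc.
M₁ = m₁ − 5 log₁₀ d₁ + 5 = 4.80 − 4.2725 + 5 = 5.5275.
M₂ = 3.03 − 4.9677 + 5 = 3.0623.
L₁/L₂ = 10^(0.4(M₂ − M₁)) = 10^(0.4 × (-2.4652)) = 10^(-0.98608) = 0.10326.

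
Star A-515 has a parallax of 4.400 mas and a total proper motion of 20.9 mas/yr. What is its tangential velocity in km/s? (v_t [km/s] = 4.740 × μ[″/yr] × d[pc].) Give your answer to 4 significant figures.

22.52 km/s

d = 1/p = 1/0.004400″ = 227.27 pc.
μ = 20.9 mas/yr = 0.0209 ″/yr.
v_t = 4.74 × μ × d = 4.74 × 0.0209 × 227.27 = 22.515 km/s.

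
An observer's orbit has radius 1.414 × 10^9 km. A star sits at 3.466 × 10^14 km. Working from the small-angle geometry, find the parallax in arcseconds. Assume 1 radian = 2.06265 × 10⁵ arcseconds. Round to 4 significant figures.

0.8415 arcsec

θ ≈ B/d = (1.414 × 10^9) / (3.466 × 10^14) = 4.0796 × 10^-6 rad.
In arcseconds: 4.0796 × 10^-6 × 206265 = 0.84148″.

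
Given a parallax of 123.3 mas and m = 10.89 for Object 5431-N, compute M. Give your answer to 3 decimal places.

M = 11.345

d = 1/p = 1/0.1233″ = 8.1103 pc.
m − M = 5 log₁₀(8.1103) − 5 = 4.5452 − 5 = -0.4548.
M = m − (m − M) = 10.89 − (-0.4548) = 11.345.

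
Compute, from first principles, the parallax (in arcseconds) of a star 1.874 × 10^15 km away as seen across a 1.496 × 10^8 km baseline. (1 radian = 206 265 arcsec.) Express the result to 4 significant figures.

θ ≈ B/d = (1.496 × 10^8) / (1.874 × 10^15) = 7.9829 × 10^-8 rad.
In arcseconds: 7.9829 × 10^-8 × 206265 = 0.016466″.

0.01647 arcsec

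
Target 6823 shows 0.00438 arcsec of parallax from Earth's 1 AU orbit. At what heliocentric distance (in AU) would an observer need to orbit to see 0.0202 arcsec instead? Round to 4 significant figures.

4.612 AU

Parallax scales linearly with baseline: p ∝ B, so B = p_target / p_Earth × 1 AU.
B = 0.0202 / 0.00438 = 4.6119 AU.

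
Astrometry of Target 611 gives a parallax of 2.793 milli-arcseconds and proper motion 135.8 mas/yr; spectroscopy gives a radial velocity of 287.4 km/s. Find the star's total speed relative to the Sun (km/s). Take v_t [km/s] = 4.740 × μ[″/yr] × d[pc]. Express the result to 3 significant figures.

368 km/s

d = 1/p = 1/0.002793″ = 358.04 pc.
μ = 135.8 mas/yr = 0.1358 ″/yr.
v_t = 4.740 μ d = 4.740 × 0.1358 × 358.04 = 230.47 km/s.
v = √(v_r² + v_t²) = √(287.4² + 230.47²) = √135715 = 368.4 km/s.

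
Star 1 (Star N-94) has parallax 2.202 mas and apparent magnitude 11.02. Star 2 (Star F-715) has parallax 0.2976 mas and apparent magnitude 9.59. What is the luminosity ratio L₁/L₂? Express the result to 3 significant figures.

L₁/L₂ = 0.00489

d₁ = 1/p₁ = 1/0.002202″ = 454.13 pc; d₂ = 1/p₂ = 1/0.0002976″ = 3360.2 pc.
M₁ = m₁ − 5 log₁₀ d₁ + 5 = 11.02 − 13.2859 + 5 = 2.7341.
M₂ = 9.59 − 17.6318 + 5 = -3.0418.
L₁/L₂ = 10^(0.4(M₂ − M₁)) = 10^(0.4 × (-5.7759)) = 10^(-2.31036) = 0.0048937.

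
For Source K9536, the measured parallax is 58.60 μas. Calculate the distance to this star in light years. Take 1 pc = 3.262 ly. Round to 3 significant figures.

p = 58.60 μas = 0.00005860 arcsec.
d = 1/p = 1/0.00005860 = 17065 pc.
In light-years: 17065 × 3.262 = 55666 ly.

55700 light years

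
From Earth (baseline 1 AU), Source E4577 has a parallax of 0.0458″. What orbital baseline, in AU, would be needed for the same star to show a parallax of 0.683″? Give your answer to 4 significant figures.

Parallax scales linearly with baseline: p ∝ B, so B = p_target / p_Earth × 1 AU.
B = 0.683 / 0.0458 = 14.913 AU.

14.91 AU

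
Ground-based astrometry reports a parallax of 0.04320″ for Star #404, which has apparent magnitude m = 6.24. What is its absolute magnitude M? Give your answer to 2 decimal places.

d = 1/p = 1/0.04320″ = 23.148 pc.
m − M = 5 log₁₀(23.148) − 5 = 6.8226 − 5 = 1.8226.
M = m − (m − M) = 6.24 − 1.8226 = 4.42.

M = 4.42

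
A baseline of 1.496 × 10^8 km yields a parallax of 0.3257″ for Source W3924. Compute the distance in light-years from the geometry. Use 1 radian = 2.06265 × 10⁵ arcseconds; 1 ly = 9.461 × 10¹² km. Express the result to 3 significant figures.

θ = 0.3257″ = 0.3257/206265 = 1.5790 × 10^-6 rad.
d = B/θ = (1.496 × 10^8) / (1.5790 × 10^-6) = 9.4744 × 10^13 km = (9.4744 × 10^13) / (9.461 × 10^12) ly = 10.014 ly.

10.0 ly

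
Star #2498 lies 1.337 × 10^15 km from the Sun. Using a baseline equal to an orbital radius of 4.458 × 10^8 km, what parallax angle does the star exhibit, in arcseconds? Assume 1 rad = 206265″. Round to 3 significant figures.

0.0688 arcsec

θ ≈ B/d = (4.458 × 10^8) / (1.337 × 10^15) = 3.3343 × 10^-7 rad.
In arcseconds: 3.3343 × 10^-7 × 206265 = 0.068775″.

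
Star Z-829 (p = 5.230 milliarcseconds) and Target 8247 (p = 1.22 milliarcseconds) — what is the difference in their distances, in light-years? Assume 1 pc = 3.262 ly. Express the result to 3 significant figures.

2050 ly

d_A = 1/0.005230″ = 191.2 pc; d_B = 1/0.001220″ = 819.67 pc.
|d_B − d_A| = |819.67 − 191.2| = 628.47 pc = 628.47 × 3.262 ly = 2050.1 ly.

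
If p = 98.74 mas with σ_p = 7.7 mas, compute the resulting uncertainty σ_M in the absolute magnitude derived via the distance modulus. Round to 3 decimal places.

σ_M = 0.169 mag

M = m − 5 log₁₀ d + 5 = m + 5 log₁₀ p + 5, so ∂M/∂p = 5/(p ln 10).
σ_M = (5/ln 10) · (σ_p/p) = 2.1715 × 7.7/98.74 = 2.1715 × 0.077983 = 0.16934.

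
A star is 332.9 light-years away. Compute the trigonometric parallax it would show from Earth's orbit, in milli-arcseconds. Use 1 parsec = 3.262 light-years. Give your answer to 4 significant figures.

9.799 mas

d = 332.9 ly ÷ 3.262 = 102.05 pc.
p = 1/d = 1/102.05 = 0.0097991 arcsec.
= 0.0097991 × 1000 = 9.7991 mas.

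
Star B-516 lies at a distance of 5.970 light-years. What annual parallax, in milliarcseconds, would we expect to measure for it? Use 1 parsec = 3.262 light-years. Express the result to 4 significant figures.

546.4 mas

d = 5.970 ly ÷ 3.262 = 1.8302 pc.
p = 1/d = 1/1.8302 = 0.54639 arcsec.
= 0.54639 × 1000 = 546.39 mas.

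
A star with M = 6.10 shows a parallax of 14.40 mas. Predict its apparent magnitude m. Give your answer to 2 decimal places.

d = 1/p = 1/0.01440″ = 69.444 pc.
m − M = 5 log₁₀ d − 5 = 5 log₁₀(69.444) − 5 = 9.2082 − 5 = 4.2082.
m = M + (m − M) = 6.10 + 4.2082 = 10.31.

m = 10.31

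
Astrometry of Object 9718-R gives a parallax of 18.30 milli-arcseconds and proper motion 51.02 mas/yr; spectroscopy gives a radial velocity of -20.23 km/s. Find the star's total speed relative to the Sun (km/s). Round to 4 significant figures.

24.16 km/s

d = 1/p = 1/0.01830″ = 54.645 pc.
μ = 51.02 mas/yr = 0.05102 ″/yr.
v_t = 4.740 μ d = 4.740 × 0.05102 × 54.645 = 13.215 km/s.
v = √(v_r² + v_t²) = √((-20.23)² + 13.215²) = √583.889 = 24.164 km/s.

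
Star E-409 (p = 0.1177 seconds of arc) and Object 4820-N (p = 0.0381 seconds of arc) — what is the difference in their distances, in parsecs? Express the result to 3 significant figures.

d_A = 1/0.1177″ = 8.4962 pc; d_B = 1/0.03810″ = 26.247 pc.
|d_B − d_A| = |26.247 − 8.4962| = 17.751 pc.

17.8 pc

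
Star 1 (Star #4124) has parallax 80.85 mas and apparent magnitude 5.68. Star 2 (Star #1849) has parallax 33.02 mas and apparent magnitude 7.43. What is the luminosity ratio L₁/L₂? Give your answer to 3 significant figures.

d₁ = 1/p₁ = 1/0.08085″ = 12.369 pc; d₂ = 1/p₂ = 1/0.03302″ = 30.285 pc.
M₁ = m₁ − 5 log₁₀ d₁ + 5 = 5.68 − 5.4617 + 5 = 5.2183.
M₂ = 7.43 − 7.4061 + 5 = 5.0239.
L₁/L₂ = 10^(0.4(M₂ − M₁)) = 10^(0.4 × (-0.1944)) = 10^(-0.07776) = 0.83606.

L₁/L₂ = 0.836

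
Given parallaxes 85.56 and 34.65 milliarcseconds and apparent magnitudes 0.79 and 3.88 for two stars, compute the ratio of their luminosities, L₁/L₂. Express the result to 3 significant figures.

L₁/L₂ = 2.82

d₁ = 1/p₁ = 1/0.08556″ = 11.688 pc; d₂ = 1/p₂ = 1/0.03465″ = 28.86 pc.
M₁ = m₁ − 5 log₁₀ d₁ + 5 = 0.79 − 5.3387 + 5 = 0.4513.
M₂ = 3.88 − 7.3015 + 5 = 1.5785.
L₁/L₂ = 10^(0.4(M₂ − M₁)) = 10^(0.4 × 1.1272) = 10^0.45088 = 2.8241.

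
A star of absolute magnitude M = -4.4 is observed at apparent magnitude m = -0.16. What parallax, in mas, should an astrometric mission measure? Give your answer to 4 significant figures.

m − M = -0.16 − (-4.4) = 4.24.
d = 10^((m−M)/5 + 1) = 10^1.848 = 70.469 pc.
p = 1/d = 1/70.469 = 0.014191 arcsec = 14.191 mas.

14.19 mas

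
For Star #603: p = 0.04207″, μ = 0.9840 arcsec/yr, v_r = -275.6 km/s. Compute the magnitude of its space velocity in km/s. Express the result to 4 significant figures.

297.1 km/s

d = 1/p = 1/0.04207″ = 23.77 pc.
v_t = 4.740 μ d = 4.740 × 0.9840 × 23.77 = 110.87 km/s.
v = √(v_r² + v_t²) = √((-275.6)² + 110.87²) = √88247.5 = 297.06 km/s.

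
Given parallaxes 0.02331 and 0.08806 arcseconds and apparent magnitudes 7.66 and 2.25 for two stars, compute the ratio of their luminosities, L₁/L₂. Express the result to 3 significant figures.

d₁ = 1/p₁ = 1/0.02331″ = 42.9 pc; d₂ = 1/p₂ = 1/0.08806″ = 11.356 pc.
M₁ = m₁ − 5 log₁₀ d₁ + 5 = 7.66 − 8.1623 + 5 = 4.4977.
M₂ = 2.25 − 5.2761 + 5 = 1.9739.
L₁/L₂ = 10^(0.4(M₂ − M₁)) = 10^(0.4 × (-2.5238)) = 10^(-1.00952) = 0.097832.

L₁/L₂ = 0.0978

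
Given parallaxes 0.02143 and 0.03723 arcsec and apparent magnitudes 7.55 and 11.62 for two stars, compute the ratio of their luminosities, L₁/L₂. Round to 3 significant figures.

d₁ = 1/p₁ = 1/0.02143″ = 46.664 pc; d₂ = 1/p₂ = 1/0.03723″ = 26.86 pc.
M₁ = m₁ − 5 log₁₀ d₁ + 5 = 7.55 − 8.3449 + 5 = 4.2051.
M₂ = 11.62 − 7.1455 + 5 = 9.4745.
L₁/L₂ = 10^(0.4(M₂ − M₁)) = 10^(0.4 × 5.2694) = 10^2.10776 = 128.16.

L₁/L₂ = 128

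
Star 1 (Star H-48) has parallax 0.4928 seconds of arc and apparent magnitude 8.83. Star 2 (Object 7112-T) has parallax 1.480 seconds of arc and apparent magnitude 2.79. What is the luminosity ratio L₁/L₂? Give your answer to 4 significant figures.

L₁/L₂ = 0.03461

d₁ = 1/p₁ = 1/0.4928″ = 2.0292 pc; d₂ = 1/p₂ = 1/1.480″ = 0.67568 pc.
M₁ = m₁ − 5 log₁₀ d₁ + 5 = 8.83 − 1.5366 + 5 = 12.2934.
M₂ = 2.79 − (-0.8513) + 5 = 8.6413.
L₁/L₂ = 10^(0.4(M₂ − M₁)) = 10^(0.4 × (-3.6521)) = 10^(-1.46084) = 0.034607.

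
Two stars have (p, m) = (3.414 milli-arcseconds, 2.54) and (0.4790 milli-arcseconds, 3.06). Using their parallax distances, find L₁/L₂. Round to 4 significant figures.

L₁/L₂ = 0.03178

d₁ = 1/p₁ = 1/0.003414″ = 292.91 pc; d₂ = 1/p₂ = 1/0.0004790″ = 2087.7 pc.
M₁ = m₁ − 5 log₁₀ d₁ + 5 = 2.54 − 12.3337 + 5 = -4.7937.
M₂ = 3.06 − 16.5983 + 5 = -8.5383.
L₁/L₂ = 10^(0.4(M₂ − M₁)) = 10^(0.4 × (-3.7446)) = 10^(-1.49784) = 0.03178.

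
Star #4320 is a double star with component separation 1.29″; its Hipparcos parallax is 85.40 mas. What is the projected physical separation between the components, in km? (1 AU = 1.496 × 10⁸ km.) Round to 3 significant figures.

d = 1/p = 1/0.08540″ = 11.71 pc.
At distance d (pc), an angle of θ arcsec spans θ·d AU: s = 1.29 × 11.71 = 15.106 AU.
= 15.106 × 1.496 × 10⁸ km = 2.2599 × 10^9 km.

2.26 × 10^9 km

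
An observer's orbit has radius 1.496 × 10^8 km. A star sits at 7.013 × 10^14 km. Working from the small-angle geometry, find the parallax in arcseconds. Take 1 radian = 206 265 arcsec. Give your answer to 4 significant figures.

0.04400 arcsec

θ ≈ B/d = (1.496 × 10^8) / (7.013 × 10^14) = 2.1332 × 10^-7 rad.
In arcseconds: 2.1332 × 10^-7 × 206265 = 0.044″.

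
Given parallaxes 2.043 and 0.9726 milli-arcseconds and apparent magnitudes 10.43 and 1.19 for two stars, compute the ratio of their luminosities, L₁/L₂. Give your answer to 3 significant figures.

L₁/L₂ = 4.56 × 10^-5

d₁ = 1/p₁ = 1/0.002043″ = 489.48 pc; d₂ = 1/p₂ = 1/0.0009726″ = 1028.2 pc.
M₁ = m₁ − 5 log₁₀ d₁ + 5 = 10.43 − 13.4487 + 5 = 1.9813.
M₂ = 1.19 − 15.0604 + 5 = -8.8704.
L₁/L₂ = 10^(0.4(M₂ − M₁)) = 10^(0.4 × (-10.8517)) = 10^(-4.34068) = 0.000045637.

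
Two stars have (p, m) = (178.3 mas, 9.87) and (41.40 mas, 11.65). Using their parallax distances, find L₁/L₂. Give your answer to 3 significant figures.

L₁/L₂ = 0.278

d₁ = 1/p₁ = 1/0.1783″ = 5.6085 pc; d₂ = 1/p₂ = 1/0.04140″ = 24.155 pc.
M₁ = m₁ − 5 log₁₀ d₁ + 5 = 9.87 − 3.7442 + 5 = 11.1258.
M₂ = 11.65 − 6.9150 + 5 = 9.7350.
L₁/L₂ = 10^(0.4(M₂ − M₁)) = 10^(0.4 × (-1.3908)) = 10^(-0.55632) = 0.27777.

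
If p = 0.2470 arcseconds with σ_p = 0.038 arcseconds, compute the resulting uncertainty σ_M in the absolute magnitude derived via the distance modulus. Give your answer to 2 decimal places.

σ_M = 0.33 mag

M = m − 5 log₁₀ d + 5 = m + 5 log₁₀ p + 5, so ∂M/∂p = 5/(p ln 10).
σ_M = (5/ln 10) · (σ_p/p) = 2.1715 × 0.038/0.2470 = 2.1715 × 0.15385 = 0.33409.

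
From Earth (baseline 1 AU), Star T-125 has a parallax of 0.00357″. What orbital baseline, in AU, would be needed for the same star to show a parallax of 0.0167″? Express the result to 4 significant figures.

Parallax scales linearly with baseline: p ∝ B, so B = p_target / p_Earth × 1 AU.
B = 0.0167 / 0.00357 = 4.6779 AU.

4.678 AU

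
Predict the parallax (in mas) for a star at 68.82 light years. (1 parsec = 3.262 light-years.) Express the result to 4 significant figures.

d = 68.82 ly ÷ 3.262 = 21.097 pc.
p = 1/d = 1/21.097 = 0.0474 arcsec.
= 0.0474 × 1000 = 47.4 mas.

47.40 mas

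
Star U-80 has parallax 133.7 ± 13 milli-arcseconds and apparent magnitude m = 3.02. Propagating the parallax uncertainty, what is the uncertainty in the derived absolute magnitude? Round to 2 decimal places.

σ_M = 0.21 mag

M = m − 5 log₁₀ d + 5 = m + 5 log₁₀ p + 5, so ∂M/∂p = 5/(p ln 10).
σ_M = (5/ln 10) · (σ_p/p) = 2.1715 × 13/133.7 = 2.1715 × 0.097233 = 0.21114.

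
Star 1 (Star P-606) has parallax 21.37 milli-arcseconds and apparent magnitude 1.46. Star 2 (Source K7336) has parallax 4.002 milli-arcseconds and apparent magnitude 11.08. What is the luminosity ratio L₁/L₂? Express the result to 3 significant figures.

d₁ = 1/p₁ = 1/0.02137″ = 46.795 pc; d₂ = 1/p₂ = 1/0.004002″ = 249.88 pc.
M₁ = m₁ − 5 log₁₀ d₁ + 5 = 1.46 − 8.3510 + 5 = -1.8910.
M₂ = 11.08 − 11.9887 + 5 = 4.0913.
L₁/L₂ = 10^(0.4(M₂ − M₁)) = 10^(0.4 × 5.9823) = 10^2.39292 = 247.13.

L₁/L₂ = 247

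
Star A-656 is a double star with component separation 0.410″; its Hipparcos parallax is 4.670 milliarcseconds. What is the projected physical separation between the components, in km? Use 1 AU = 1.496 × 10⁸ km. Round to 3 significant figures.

d = 1/p = 1/0.004670″ = 214.13 pc.
At distance d (pc), an angle of θ arcsec spans θ·d AU: s = 0.410 × 214.13 = 87.793 AU.
= 87.793 × 1.496 × 10⁸ km = 1.3134 × 10^10 km.

1.31 × 10^10 km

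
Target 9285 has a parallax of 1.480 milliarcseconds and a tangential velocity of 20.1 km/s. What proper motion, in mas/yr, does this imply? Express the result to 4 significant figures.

6.276 mas/yr

d = 1/p = 1/0.001480″ = 675.68 pc.
μ = v_t / (4.74 d) = 20.1 / (4.74 × 675.68) = 20.1 / 3202.7 = 0.006276 ″/yr = 6.276 mas/yr.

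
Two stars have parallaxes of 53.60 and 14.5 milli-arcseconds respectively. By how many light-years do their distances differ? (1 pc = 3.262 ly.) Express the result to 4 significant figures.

d_A = 1/0.05360″ = 18.657 pc; d_B = 1/0.01450″ = 68.966 pc.
|d_B − d_A| = |68.966 − 18.657| = 50.309 pc = 50.309 × 3.262 ly = 164.11 ly.

164.1 ly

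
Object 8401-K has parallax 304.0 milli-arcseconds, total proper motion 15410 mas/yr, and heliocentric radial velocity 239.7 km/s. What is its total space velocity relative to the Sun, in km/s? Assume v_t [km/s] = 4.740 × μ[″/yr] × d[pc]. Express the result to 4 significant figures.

339.4 km/s

d = 1/p = 1/0.3040″ = 3.2895 pc.
μ = 15410 mas/yr = 15.41 ″/yr.
v_t = 4.740 μ d = 4.740 × 15.41 × 3.2895 = 240.28 km/s.
v = √(v_r² + v_t²) = √(239.7² + 240.28²) = √115191 = 339.4 km/s.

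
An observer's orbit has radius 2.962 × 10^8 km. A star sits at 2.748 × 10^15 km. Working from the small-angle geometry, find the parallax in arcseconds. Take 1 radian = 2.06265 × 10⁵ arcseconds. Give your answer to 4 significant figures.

0.02223 arcsec

θ ≈ B/d = (2.962 × 10^8) / (2.748 × 10^15) = 1.0779 × 10^-7 rad.
In arcseconds: 1.0779 × 10^-7 × 206265 = 0.022233″.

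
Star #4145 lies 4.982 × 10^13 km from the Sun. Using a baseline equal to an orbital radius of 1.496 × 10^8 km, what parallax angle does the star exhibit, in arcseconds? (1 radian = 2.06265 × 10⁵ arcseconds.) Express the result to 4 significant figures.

θ ≈ B/d = (1.496 × 10^8) / (4.982 × 10^13) = 3.0028 × 10^-6 rad.
In arcseconds: 3.0028 × 10^-6 × 206265 = 0.61937″.

0.6194 arcsec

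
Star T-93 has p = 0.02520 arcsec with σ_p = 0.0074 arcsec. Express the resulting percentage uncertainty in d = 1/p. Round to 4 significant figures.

For d = 1/p, |σ_d/d| = |σ_p/p|.
σ_p/p = 0.0074 / 0.02520 = 0.29365 = 29.365%.

29.37%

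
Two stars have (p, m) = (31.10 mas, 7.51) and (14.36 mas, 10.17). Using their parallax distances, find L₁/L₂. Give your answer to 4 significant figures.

d₁ = 1/p₁ = 1/0.03110″ = 32.154 pc; d₂ = 1/p₂ = 1/0.01436″ = 69.638 pc.
M₁ = m₁ − 5 log₁₀ d₁ + 5 = 7.51 − 7.5362 + 5 = 4.9738.
M₂ = 10.17 − 9.2142 + 5 = 5.9558.
L₁/L₂ = 10^(0.4(M₂ − M₁)) = 10^(0.4 × 0.9820) = 10^0.39280 = 2.4706.

L₁/L₂ = 2.471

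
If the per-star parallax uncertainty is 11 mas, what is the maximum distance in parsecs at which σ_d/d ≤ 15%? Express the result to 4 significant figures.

13.64 pc

σ_d/d = σ_p/p, so the condition is σ_p/p ≤ 0.15, i.e. p ≥ σ_p/0.15.
p_min = 11/0.15 = 73.333 mas = 0.073333 arcsec.
d_max = 1/p_min = 1/0.073333 = 13.636 pc.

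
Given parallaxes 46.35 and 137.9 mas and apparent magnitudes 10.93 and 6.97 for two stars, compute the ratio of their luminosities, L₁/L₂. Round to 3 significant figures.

d₁ = 1/p₁ = 1/0.04635″ = 21.575 pc; d₂ = 1/p₂ = 1/0.1379″ = 7.2516 pc.
M₁ = m₁ − 5 log₁₀ d₁ + 5 = 10.93 − 6.6698 + 5 = 9.2602.
M₂ = 6.97 − 4.3022 + 5 = 7.6678.
L₁/L₂ = 10^(0.4(M₂ − M₁)) = 10^(0.4 × (-1.5924)) = 10^(-0.63696) = 0.2307.

L₁/L₂ = 0.231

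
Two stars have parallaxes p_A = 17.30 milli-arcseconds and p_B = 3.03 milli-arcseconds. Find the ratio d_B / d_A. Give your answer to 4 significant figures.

Since d = 1/p, d_B/d_A = p_A/p_B.
= 17.30 / 3.03 = 5.7096.

5.710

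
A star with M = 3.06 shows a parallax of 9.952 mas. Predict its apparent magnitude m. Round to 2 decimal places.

m = 8.07

d = 1/p = 1/0.009952″ = 100.48 pc.
m − M = 5 log₁₀ d − 5 = 5 log₁₀(100.48) − 5 = 10.0104 − 5 = 5.0104.
m = M + (m − M) = 3.06 + 5.0104 = 8.07.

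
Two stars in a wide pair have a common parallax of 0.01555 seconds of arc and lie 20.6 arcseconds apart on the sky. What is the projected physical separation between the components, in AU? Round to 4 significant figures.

d = 1/p = 1/0.01555″ = 64.309 pc.
At distance d (pc), an angle of θ arcsec spans θ·d AU: s = 20.6 × 64.309 = 1324.8 AU.

1325 AU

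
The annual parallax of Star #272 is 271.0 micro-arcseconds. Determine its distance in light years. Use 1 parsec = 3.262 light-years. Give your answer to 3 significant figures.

12000 light years

p = 271.0 micro-arcseconds = 0.0002710 arcsec.
d = 1/p = 1/0.0002710 = 3690 pc.
In light-years: 3690 × 3.262 = 12037 ly.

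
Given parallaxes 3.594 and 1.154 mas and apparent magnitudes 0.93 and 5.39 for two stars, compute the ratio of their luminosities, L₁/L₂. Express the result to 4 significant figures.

d₁ = 1/p₁ = 1/0.003594″ = 278.24 pc; d₂ = 1/p₂ = 1/0.001154″ = 866.55 pc.
M₁ = m₁ − 5 log₁₀ d₁ + 5 = 0.93 − 12.2221 + 5 = -6.2921.
M₂ = 5.39 − 14.6890 + 5 = -4.2990.
L₁/L₂ = 10^(0.4(M₂ − M₁)) = 10^(0.4 × 1.9931) = 10^0.79724 = 6.2696.

L₁/L₂ = 6.270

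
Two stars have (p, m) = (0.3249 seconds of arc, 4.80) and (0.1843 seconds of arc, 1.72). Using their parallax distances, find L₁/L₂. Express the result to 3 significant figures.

d₁ = 1/p₁ = 1/0.3249″ = 3.0779 pc; d₂ = 1/p₂ = 1/0.1843″ = 5.4259 pc.
M₁ = m₁ − 5 log₁₀ d₁ + 5 = 4.80 − 2.4413 + 5 = 7.3587.
M₂ = 1.72 − 3.6724 + 5 = 3.0476.
L₁/L₂ = 10^(0.4(M₂ − M₁)) = 10^(0.4 × (-4.3111)) = 10^(-1.72444) = 0.018861.

L₁/L₂ = 0.0189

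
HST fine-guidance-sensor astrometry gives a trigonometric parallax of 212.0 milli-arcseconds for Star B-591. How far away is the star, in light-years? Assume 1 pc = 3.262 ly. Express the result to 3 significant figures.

15.4 light years

p = 212.0 milli-arcseconds = 0.2120 arcsec.
d = 1/p = 1/0.2120 = 4.717 pc.
In light-years: 4.717 × 3.262 = 15.387 ly.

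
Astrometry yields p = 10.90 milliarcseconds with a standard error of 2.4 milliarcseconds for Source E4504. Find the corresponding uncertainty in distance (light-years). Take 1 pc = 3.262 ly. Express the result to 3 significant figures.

65.9 ly

d = 1/p, so σ_d = σ_p / p².
σ_d = 0.00240 / (0.01090)² = 0.00240 / 0.00011881 = 20.2 pc = 20.2 × 3.262 ly = 65.892 ly.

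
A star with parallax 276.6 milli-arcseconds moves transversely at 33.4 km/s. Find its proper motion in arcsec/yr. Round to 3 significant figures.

d = 1/p = 1/0.2766″ = 3.6153 pc.
μ = v_t / (4.74 d) = 33.4 / (4.74 × 3.6153) = 33.4 / 17.137 = 1.949 ″/yr.

1.95 arcsec/yr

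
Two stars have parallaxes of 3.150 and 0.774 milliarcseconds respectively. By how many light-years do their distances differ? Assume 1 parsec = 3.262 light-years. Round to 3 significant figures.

d_A = 1/0.003150″ = 317.46 pc; d_B = 1/0.0007740″ = 1292 pc.
|d_B − d_A| = |1292 − 317.46| = 974.54 pc = 974.54 × 3.262 ly = 3178.9 ly.

3180 ly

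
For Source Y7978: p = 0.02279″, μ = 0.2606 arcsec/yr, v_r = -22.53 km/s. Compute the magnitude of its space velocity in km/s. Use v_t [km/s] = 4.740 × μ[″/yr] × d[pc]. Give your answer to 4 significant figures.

d = 1/p = 1/0.02279″ = 43.879 pc.
v_t = 4.740 μ d = 4.740 × 0.2606 × 43.879 = 54.201 km/s.
v = √(v_r² + v_t²) = √((-22.53)² + 54.201²) = √3445.35 = 58.697 km/s.

58.70 km/s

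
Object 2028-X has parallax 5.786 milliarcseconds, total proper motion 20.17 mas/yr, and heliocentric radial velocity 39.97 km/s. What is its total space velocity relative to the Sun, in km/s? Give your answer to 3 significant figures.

43.3 km/s

d = 1/p = 1/0.005786″ = 172.83 pc.
μ = 20.17 mas/yr = 0.02017 ″/yr.
v_t = 4.740 μ d = 4.740 × 0.02017 × 172.83 = 16.524 km/s.
v = √(v_r² + v_t²) = √(39.97² + 16.524²) = √1870.64 = 43.251 km/s.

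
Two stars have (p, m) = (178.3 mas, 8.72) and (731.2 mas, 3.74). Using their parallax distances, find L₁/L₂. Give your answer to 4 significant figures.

d₁ = 1/p₁ = 1/0.1783″ = 5.6085 pc; d₂ = 1/p₂ = 1/0.7312″ = 1.3676 pc.
M₁ = m₁ − 5 log₁₀ d₁ + 5 = 8.72 − 3.7442 + 5 = 9.9758.
M₂ = 3.74 − 0.6798 + 5 = 8.0602.
L₁/L₂ = 10^(0.4(M₂ − M₁)) = 10^(0.4 × (-1.9156)) = 10^(-0.76624) = 0.1713.

L₁/L₂ = 0.1713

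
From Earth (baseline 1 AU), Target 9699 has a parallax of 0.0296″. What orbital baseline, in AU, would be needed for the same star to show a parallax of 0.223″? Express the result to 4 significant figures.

7.534 AU

Parallax scales linearly with baseline: p ∝ B, so B = p_target / p_Earth × 1 AU.
B = 0.223 / 0.0296 = 7.5338 AU.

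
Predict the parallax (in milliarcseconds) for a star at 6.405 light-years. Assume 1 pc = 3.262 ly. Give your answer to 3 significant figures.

d = 6.405 ly ÷ 3.262 = 1.9635 pc.
p = 1/d = 1/1.9635 = 0.50929 arcsec.
= 0.50929 × 1000 = 509.29 mas.

509 mas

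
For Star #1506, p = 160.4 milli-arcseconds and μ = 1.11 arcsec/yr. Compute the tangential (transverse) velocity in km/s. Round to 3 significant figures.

d = 1/p = 1/0.1604″ = 6.2344 pc.
v_t = 4.74 × μ × d = 4.74 × 1.11 × 6.2344 = 32.802 km/s.

32.8 km/s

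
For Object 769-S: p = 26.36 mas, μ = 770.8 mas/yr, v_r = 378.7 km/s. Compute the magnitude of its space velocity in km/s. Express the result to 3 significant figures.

403 km/s

d = 1/p = 1/0.02636″ = 37.936 pc.
μ = 770.8 mas/yr = 0.7708 ″/yr.
v_t = 4.740 μ d = 4.740 × 0.7708 × 37.936 = 138.6 km/s.
v = √(v_r² + v_t²) = √(378.7² + 138.6²) = √162624 = 403.27 km/s.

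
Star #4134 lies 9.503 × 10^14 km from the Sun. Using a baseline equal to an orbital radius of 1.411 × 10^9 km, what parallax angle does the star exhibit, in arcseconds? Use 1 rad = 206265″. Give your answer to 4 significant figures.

θ ≈ B/d = (1.411 × 10^9) / (9.503 × 10^14) = 1.4848 × 10^-6 rad.
In arcseconds: 1.4848 × 10^-6 × 206265 = 0.30626″.

0.3063 arcsec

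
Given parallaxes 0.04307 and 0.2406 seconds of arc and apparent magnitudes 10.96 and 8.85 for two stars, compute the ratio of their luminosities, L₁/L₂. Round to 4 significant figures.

d₁ = 1/p₁ = 1/0.04307″ = 23.218 pc; d₂ = 1/p₂ = 1/0.2406″ = 4.1563 pc.
M₁ = m₁ − 5 log₁₀ d₁ + 5 = 10.96 − 6.8291 + 5 = 9.1309.
M₂ = 8.85 − 3.0935 + 5 = 10.7565.
L₁/L₂ = 10^(0.4(M₂ − M₁)) = 10^(0.4 × 1.6256) = 10^0.65024 = 4.4693.

L₁/L₂ = 4.469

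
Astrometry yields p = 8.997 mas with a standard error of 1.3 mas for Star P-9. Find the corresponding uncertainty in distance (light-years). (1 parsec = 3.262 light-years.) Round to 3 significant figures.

52.4 ly

d = 1/p, so σ_d = σ_p / p².
σ_d = 0.00130 / (0.008997)² = 0.00130 / 0.000080946 = 16.06 pc = 16.06 × 3.262 ly = 52.388 ly.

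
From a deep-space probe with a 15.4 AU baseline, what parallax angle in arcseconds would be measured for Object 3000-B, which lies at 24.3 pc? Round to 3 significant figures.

p (arcsec) = B (AU) / d (pc).
p = 15.4 / 24.3 = 0.63374 arcsec.

0.634 arcsec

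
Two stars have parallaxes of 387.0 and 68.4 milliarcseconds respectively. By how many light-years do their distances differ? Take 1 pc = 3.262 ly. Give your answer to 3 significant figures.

39.3 ly

d_A = 1/0.3870″ = 2.584 pc; d_B = 1/0.06840″ = 14.62 pc.
|d_B − d_A| = |14.62 − 2.584| = 12.036 pc = 12.036 × 3.262 ly = 39.261 ly.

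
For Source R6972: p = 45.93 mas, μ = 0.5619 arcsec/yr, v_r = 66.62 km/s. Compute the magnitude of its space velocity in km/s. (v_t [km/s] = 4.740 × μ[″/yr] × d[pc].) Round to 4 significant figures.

88.32 km/s

d = 1/p = 1/0.04593″ = 21.772 pc.
v_t = 4.740 μ d = 4.740 × 0.5619 × 21.772 = 57.988 km/s.
v = √(v_r² + v_t²) = √(66.62² + 57.988²) = √7800.83 = 88.322 km/s.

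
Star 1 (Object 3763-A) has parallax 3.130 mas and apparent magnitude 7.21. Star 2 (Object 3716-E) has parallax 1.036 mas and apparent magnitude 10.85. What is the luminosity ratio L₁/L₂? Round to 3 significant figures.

L₁/L₂ = 3.13

d₁ = 1/p₁ = 1/0.003130″ = 319.49 pc; d₂ = 1/p₂ = 1/0.001036″ = 965.25 pc.
M₁ = m₁ − 5 log₁₀ d₁ + 5 = 7.21 − 12.5223 + 5 = -0.3123.
M₂ = 10.85 − 14.9232 + 5 = 0.9268.
L₁/L₂ = 10^(0.4(M₂ − M₁)) = 10^(0.4 × 1.2391) = 10^0.49564 = 3.1307.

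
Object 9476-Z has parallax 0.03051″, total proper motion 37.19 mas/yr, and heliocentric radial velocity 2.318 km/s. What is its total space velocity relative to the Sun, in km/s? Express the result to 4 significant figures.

6.225 km/s

d = 1/p = 1/0.03051″ = 32.776 pc.
μ = 37.19 mas/yr = 0.03719 ″/yr.
v_t = 4.740 μ d = 4.740 × 0.03719 × 32.776 = 5.7778 km/s.
v = √(v_r² + v_t²) = √(2.318² + 5.7778²) = √38.7561 = 6.2254 km/s.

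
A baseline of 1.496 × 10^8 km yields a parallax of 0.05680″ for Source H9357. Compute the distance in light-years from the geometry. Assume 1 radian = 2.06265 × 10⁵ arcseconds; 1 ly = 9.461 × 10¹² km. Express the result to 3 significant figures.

57.4 ly

θ = 0.05680″ = 0.05680/206265 = 2.7537 × 10^-7 rad.
d = B/θ = (1.496 × 10^8) / (2.7537 × 10^-7) = 5.4327 × 10^14 km = (5.4327 × 10^14) / (9.461 × 10^12) ly = 57.422 ly.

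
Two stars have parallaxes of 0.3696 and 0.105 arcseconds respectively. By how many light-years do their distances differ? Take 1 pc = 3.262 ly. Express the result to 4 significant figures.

22.24 ly

d_A = 1/0.3696″ = 2.7056 pc; d_B = 1/0.1050″ = 9.5238 pc.
|d_B − d_A| = |9.5238 − 2.7056| = 6.8182 pc = 6.8182 × 3.262 ly = 22.241 ly.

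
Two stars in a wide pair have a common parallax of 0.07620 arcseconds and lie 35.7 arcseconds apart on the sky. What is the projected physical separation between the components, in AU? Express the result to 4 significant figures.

d = 1/p = 1/0.07620″ = 13.123 pc.
At distance d (pc), an angle of θ arcsec spans θ·d AU: s = 35.7 × 13.123 = 468.49 AU.

468.5 AU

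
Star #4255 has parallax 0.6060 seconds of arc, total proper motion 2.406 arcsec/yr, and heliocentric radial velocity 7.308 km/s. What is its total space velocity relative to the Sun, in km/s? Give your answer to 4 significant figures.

d = 1/p = 1/0.6060″ = 1.6502 pc.
v_t = 4.740 μ d = 4.740 × 2.406 × 1.6502 = 18.82 km/s.
v = √(v_r² + v_t²) = √(7.308² + 18.82²) = √407.599 = 20.189 km/s.

20.19 km/s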